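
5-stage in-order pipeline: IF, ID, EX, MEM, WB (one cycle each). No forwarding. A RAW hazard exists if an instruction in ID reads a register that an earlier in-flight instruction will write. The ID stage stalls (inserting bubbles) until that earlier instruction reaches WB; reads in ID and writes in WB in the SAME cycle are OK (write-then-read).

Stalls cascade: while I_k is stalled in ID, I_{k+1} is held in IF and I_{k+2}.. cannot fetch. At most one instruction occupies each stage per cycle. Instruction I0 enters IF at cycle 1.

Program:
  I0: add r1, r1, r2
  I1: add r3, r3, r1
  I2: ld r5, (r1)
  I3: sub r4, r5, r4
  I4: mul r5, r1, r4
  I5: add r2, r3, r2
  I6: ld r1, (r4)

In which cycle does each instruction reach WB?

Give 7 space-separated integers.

Answer: 5 8 9 12 15 16 17

Derivation:
I0 add r1 <- r1,r2: IF@1 ID@2 stall=0 (-) EX@3 MEM@4 WB@5
I1 add r3 <- r3,r1: IF@2 ID@3 stall=2 (RAW on I0.r1 (WB@5)) EX@6 MEM@7 WB@8
I2 ld r5 <- r1: IF@3 ID@6 stall=0 (-) EX@7 MEM@8 WB@9
I3 sub r4 <- r5,r4: IF@6 ID@7 stall=2 (RAW on I2.r5 (WB@9)) EX@10 MEM@11 WB@12
I4 mul r5 <- r1,r4: IF@7 ID@10 stall=2 (RAW on I3.r4 (WB@12)) EX@13 MEM@14 WB@15
I5 add r2 <- r3,r2: IF@10 ID@13 stall=0 (-) EX@14 MEM@15 WB@16
I6 ld r1 <- r4: IF@13 ID@14 stall=0 (-) EX@15 MEM@16 WB@17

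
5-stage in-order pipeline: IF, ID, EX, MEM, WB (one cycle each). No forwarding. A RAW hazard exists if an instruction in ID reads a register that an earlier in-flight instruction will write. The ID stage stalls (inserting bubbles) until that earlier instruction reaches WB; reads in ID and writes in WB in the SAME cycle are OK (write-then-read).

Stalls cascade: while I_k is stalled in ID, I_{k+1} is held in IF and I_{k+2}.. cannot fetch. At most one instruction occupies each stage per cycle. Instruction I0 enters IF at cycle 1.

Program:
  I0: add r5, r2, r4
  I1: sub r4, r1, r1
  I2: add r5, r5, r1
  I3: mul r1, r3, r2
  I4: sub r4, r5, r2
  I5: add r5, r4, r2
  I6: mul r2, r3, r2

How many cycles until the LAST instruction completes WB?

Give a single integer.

Answer: 15

Derivation:
I0 add r5 <- r2,r4: IF@1 ID@2 stall=0 (-) EX@3 MEM@4 WB@5
I1 sub r4 <- r1,r1: IF@2 ID@3 stall=0 (-) EX@4 MEM@5 WB@6
I2 add r5 <- r5,r1: IF@3 ID@4 stall=1 (RAW on I0.r5 (WB@5)) EX@6 MEM@7 WB@8
I3 mul r1 <- r3,r2: IF@4 ID@6 stall=0 (-) EX@7 MEM@8 WB@9
I4 sub r4 <- r5,r2: IF@6 ID@7 stall=1 (RAW on I2.r5 (WB@8)) EX@9 MEM@10 WB@11
I5 add r5 <- r4,r2: IF@7 ID@9 stall=2 (RAW on I4.r4 (WB@11)) EX@12 MEM@13 WB@14
I6 mul r2 <- r3,r2: IF@9 ID@12 stall=0 (-) EX@13 MEM@14 WB@15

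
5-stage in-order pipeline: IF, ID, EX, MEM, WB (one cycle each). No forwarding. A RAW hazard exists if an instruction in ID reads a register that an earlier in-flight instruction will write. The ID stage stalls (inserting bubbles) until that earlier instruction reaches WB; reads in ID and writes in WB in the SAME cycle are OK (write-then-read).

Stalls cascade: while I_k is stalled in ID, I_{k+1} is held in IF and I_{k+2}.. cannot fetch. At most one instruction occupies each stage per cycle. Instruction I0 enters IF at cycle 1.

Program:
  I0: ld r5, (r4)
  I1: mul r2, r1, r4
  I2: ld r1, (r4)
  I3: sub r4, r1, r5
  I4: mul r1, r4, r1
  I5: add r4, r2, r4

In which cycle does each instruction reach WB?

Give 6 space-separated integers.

Answer: 5 6 7 10 13 14

Derivation:
I0 ld r5 <- r4: IF@1 ID@2 stall=0 (-) EX@3 MEM@4 WB@5
I1 mul r2 <- r1,r4: IF@2 ID@3 stall=0 (-) EX@4 MEM@5 WB@6
I2 ld r1 <- r4: IF@3 ID@4 stall=0 (-) EX@5 MEM@6 WB@7
I3 sub r4 <- r1,r5: IF@4 ID@5 stall=2 (RAW on I2.r1 (WB@7)) EX@8 MEM@9 WB@10
I4 mul r1 <- r4,r1: IF@5 ID@8 stall=2 (RAW on I3.r4 (WB@10)) EX@11 MEM@12 WB@13
I5 add r4 <- r2,r4: IF@8 ID@11 stall=0 (-) EX@12 MEM@13 WB@14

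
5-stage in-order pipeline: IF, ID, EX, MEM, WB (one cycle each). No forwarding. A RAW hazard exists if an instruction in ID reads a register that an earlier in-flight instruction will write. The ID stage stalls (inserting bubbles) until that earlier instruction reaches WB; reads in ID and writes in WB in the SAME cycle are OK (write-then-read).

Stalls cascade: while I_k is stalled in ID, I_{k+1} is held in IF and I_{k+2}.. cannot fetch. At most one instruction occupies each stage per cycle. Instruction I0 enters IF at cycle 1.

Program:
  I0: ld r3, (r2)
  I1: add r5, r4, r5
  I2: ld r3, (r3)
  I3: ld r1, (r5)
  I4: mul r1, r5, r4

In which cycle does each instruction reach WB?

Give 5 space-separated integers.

Answer: 5 6 8 9 10

Derivation:
I0 ld r3 <- r2: IF@1 ID@2 stall=0 (-) EX@3 MEM@4 WB@5
I1 add r5 <- r4,r5: IF@2 ID@3 stall=0 (-) EX@4 MEM@5 WB@6
I2 ld r3 <- r3: IF@3 ID@4 stall=1 (RAW on I0.r3 (WB@5)) EX@6 MEM@7 WB@8
I3 ld r1 <- r5: IF@4 ID@6 stall=0 (-) EX@7 MEM@8 WB@9
I4 mul r1 <- r5,r4: IF@6 ID@7 stall=0 (-) EX@8 MEM@9 WB@10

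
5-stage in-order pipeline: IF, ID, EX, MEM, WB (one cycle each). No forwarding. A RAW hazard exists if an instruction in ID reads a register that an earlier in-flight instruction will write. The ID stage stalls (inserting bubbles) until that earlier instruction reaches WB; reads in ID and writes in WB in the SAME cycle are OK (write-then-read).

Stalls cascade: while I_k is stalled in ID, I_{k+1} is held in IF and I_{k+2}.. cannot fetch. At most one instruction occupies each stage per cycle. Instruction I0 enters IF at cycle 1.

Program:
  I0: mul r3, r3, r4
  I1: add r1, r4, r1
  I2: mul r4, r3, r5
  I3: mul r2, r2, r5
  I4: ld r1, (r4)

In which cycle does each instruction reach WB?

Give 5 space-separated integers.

I0 mul r3 <- r3,r4: IF@1 ID@2 stall=0 (-) EX@3 MEM@4 WB@5
I1 add r1 <- r4,r1: IF@2 ID@3 stall=0 (-) EX@4 MEM@5 WB@6
I2 mul r4 <- r3,r5: IF@3 ID@4 stall=1 (RAW on I0.r3 (WB@5)) EX@6 MEM@7 WB@8
I3 mul r2 <- r2,r5: IF@4 ID@6 stall=0 (-) EX@7 MEM@8 WB@9
I4 ld r1 <- r4: IF@6 ID@7 stall=1 (RAW on I2.r4 (WB@8)) EX@9 MEM@10 WB@11

Answer: 5 6 8 9 11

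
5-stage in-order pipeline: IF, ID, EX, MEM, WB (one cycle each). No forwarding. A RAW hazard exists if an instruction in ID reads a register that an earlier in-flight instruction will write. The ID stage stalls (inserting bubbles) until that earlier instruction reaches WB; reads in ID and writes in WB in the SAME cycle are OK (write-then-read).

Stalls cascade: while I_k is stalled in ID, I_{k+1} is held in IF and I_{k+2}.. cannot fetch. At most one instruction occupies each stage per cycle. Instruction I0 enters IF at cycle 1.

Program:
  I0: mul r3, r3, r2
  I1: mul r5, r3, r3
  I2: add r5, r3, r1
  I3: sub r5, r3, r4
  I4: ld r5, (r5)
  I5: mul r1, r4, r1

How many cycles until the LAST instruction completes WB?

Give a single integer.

I0 mul r3 <- r3,r2: IF@1 ID@2 stall=0 (-) EX@3 MEM@4 WB@5
I1 mul r5 <- r3,r3: IF@2 ID@3 stall=2 (RAW on I0.r3 (WB@5)) EX@6 MEM@7 WB@8
I2 add r5 <- r3,r1: IF@3 ID@6 stall=0 (-) EX@7 MEM@8 WB@9
I3 sub r5 <- r3,r4: IF@6 ID@7 stall=0 (-) EX@8 MEM@9 WB@10
I4 ld r5 <- r5: IF@7 ID@8 stall=2 (RAW on I3.r5 (WB@10)) EX@11 MEM@12 WB@13
I5 mul r1 <- r4,r1: IF@8 ID@11 stall=0 (-) EX@12 MEM@13 WB@14

Answer: 14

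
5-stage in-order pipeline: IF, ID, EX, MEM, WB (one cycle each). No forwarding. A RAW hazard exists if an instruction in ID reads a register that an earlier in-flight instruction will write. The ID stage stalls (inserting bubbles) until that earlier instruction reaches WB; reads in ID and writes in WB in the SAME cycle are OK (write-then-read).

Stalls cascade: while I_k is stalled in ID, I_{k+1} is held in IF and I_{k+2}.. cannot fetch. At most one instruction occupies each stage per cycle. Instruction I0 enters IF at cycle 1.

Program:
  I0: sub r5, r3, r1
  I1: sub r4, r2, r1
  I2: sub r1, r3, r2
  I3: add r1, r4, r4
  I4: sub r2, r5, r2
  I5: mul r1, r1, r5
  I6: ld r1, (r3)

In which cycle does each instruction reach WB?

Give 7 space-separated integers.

Answer: 5 6 7 9 10 12 13

Derivation:
I0 sub r5 <- r3,r1: IF@1 ID@2 stall=0 (-) EX@3 MEM@4 WB@5
I1 sub r4 <- r2,r1: IF@2 ID@3 stall=0 (-) EX@4 MEM@5 WB@6
I2 sub r1 <- r3,r2: IF@3 ID@4 stall=0 (-) EX@5 MEM@6 WB@7
I3 add r1 <- r4,r4: IF@4 ID@5 stall=1 (RAW on I1.r4 (WB@6)) EX@7 MEM@8 WB@9
I4 sub r2 <- r5,r2: IF@5 ID@7 stall=0 (-) EX@8 MEM@9 WB@10
I5 mul r1 <- r1,r5: IF@7 ID@8 stall=1 (RAW on I3.r1 (WB@9)) EX@10 MEM@11 WB@12
I6 ld r1 <- r3: IF@8 ID@10 stall=0 (-) EX@11 MEM@12 WB@13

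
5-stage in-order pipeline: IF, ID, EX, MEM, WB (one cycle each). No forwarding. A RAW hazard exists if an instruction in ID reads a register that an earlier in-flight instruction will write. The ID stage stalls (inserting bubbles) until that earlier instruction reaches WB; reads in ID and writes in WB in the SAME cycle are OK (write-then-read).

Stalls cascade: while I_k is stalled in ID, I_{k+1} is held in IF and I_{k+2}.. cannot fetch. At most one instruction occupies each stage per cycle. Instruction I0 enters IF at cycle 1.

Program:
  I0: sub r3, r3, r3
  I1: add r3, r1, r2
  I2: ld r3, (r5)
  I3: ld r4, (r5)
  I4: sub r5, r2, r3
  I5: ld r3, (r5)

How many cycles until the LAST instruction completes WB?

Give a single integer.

I0 sub r3 <- r3,r3: IF@1 ID@2 stall=0 (-) EX@3 MEM@4 WB@5
I1 add r3 <- r1,r2: IF@2 ID@3 stall=0 (-) EX@4 MEM@5 WB@6
I2 ld r3 <- r5: IF@3 ID@4 stall=0 (-) EX@5 MEM@6 WB@7
I3 ld r4 <- r5: IF@4 ID@5 stall=0 (-) EX@6 MEM@7 WB@8
I4 sub r5 <- r2,r3: IF@5 ID@6 stall=1 (RAW on I2.r3 (WB@7)) EX@8 MEM@9 WB@10
I5 ld r3 <- r5: IF@6 ID@8 stall=2 (RAW on I4.r5 (WB@10)) EX@11 MEM@12 WB@13

Answer: 13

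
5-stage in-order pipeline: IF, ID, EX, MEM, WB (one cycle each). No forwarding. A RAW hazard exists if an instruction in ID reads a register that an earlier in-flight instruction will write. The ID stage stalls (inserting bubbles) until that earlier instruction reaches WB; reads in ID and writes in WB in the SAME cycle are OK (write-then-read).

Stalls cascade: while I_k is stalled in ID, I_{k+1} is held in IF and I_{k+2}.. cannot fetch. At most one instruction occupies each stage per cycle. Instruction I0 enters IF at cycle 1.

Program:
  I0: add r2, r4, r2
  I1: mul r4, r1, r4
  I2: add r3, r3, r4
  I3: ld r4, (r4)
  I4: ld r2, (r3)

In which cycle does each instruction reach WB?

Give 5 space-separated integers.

Answer: 5 6 9 10 12

Derivation:
I0 add r2 <- r4,r2: IF@1 ID@2 stall=0 (-) EX@3 MEM@4 WB@5
I1 mul r4 <- r1,r4: IF@2 ID@3 stall=0 (-) EX@4 MEM@5 WB@6
I2 add r3 <- r3,r4: IF@3 ID@4 stall=2 (RAW on I1.r4 (WB@6)) EX@7 MEM@8 WB@9
I3 ld r4 <- r4: IF@4 ID@7 stall=0 (-) EX@8 MEM@9 WB@10
I4 ld r2 <- r3: IF@7 ID@8 stall=1 (RAW on I2.r3 (WB@9)) EX@10 MEM@11 WB@12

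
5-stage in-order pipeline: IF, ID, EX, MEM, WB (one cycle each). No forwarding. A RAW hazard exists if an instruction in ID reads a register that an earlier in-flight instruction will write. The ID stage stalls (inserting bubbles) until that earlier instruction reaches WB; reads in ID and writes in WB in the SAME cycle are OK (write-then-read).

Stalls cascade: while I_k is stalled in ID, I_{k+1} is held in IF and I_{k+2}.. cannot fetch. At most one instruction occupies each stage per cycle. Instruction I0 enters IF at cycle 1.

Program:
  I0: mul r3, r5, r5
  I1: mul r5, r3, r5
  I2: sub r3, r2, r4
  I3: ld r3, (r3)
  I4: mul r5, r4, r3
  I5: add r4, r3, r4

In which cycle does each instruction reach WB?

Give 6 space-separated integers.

I0 mul r3 <- r5,r5: IF@1 ID@2 stall=0 (-) EX@3 MEM@4 WB@5
I1 mul r5 <- r3,r5: IF@2 ID@3 stall=2 (RAW on I0.r3 (WB@5)) EX@6 MEM@7 WB@8
I2 sub r3 <- r2,r4: IF@3 ID@6 stall=0 (-) EX@7 MEM@8 WB@9
I3 ld r3 <- r3: IF@6 ID@7 stall=2 (RAW on I2.r3 (WB@9)) EX@10 MEM@11 WB@12
I4 mul r5 <- r4,r3: IF@7 ID@10 stall=2 (RAW on I3.r3 (WB@12)) EX@13 MEM@14 WB@15
I5 add r4 <- r3,r4: IF@10 ID@13 stall=0 (-) EX@14 MEM@15 WB@16

Answer: 5 8 9 12 15 16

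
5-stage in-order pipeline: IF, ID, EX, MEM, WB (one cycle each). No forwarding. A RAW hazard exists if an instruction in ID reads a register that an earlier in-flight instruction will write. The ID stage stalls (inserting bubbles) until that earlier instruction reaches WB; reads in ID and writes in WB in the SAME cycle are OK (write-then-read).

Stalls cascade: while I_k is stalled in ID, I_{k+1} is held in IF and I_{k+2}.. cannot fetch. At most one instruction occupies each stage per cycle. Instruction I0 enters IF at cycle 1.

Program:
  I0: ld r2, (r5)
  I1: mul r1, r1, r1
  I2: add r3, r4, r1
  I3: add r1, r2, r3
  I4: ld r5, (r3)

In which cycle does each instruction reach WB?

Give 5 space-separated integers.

I0 ld r2 <- r5: IF@1 ID@2 stall=0 (-) EX@3 MEM@4 WB@5
I1 mul r1 <- r1,r1: IF@2 ID@3 stall=0 (-) EX@4 MEM@5 WB@6
I2 add r3 <- r4,r1: IF@3 ID@4 stall=2 (RAW on I1.r1 (WB@6)) EX@7 MEM@8 WB@9
I3 add r1 <- r2,r3: IF@4 ID@7 stall=2 (RAW on I2.r3 (WB@9)) EX@10 MEM@11 WB@12
I4 ld r5 <- r3: IF@7 ID@10 stall=0 (-) EX@11 MEM@12 WB@13

Answer: 5 6 9 12 13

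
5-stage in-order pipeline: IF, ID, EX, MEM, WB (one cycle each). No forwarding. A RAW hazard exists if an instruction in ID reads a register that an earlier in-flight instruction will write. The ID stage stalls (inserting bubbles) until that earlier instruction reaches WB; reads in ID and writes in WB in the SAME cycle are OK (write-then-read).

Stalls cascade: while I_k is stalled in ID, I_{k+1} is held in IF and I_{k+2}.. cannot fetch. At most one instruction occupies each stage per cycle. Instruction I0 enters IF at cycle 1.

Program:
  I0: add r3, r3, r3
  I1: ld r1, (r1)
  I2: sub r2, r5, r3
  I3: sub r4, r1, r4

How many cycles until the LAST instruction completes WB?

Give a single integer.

I0 add r3 <- r3,r3: IF@1 ID@2 stall=0 (-) EX@3 MEM@4 WB@5
I1 ld r1 <- r1: IF@2 ID@3 stall=0 (-) EX@4 MEM@5 WB@6
I2 sub r2 <- r5,r3: IF@3 ID@4 stall=1 (RAW on I0.r3 (WB@5)) EX@6 MEM@7 WB@8
I3 sub r4 <- r1,r4: IF@4 ID@6 stall=0 (-) EX@7 MEM@8 WB@9

Answer: 9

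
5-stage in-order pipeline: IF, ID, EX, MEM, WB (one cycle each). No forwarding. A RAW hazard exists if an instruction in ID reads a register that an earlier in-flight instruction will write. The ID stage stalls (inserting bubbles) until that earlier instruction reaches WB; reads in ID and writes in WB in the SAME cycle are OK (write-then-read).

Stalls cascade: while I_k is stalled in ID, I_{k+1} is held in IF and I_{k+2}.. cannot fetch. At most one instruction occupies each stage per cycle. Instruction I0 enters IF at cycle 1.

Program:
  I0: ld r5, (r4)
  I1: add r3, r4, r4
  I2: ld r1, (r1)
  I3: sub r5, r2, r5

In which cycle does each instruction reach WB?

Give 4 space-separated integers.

Answer: 5 6 7 8

Derivation:
I0 ld r5 <- r4: IF@1 ID@2 stall=0 (-) EX@3 MEM@4 WB@5
I1 add r3 <- r4,r4: IF@2 ID@3 stall=0 (-) EX@4 MEM@5 WB@6
I2 ld r1 <- r1: IF@3 ID@4 stall=0 (-) EX@5 MEM@6 WB@7
I3 sub r5 <- r2,r5: IF@4 ID@5 stall=0 (-) EX@6 MEM@7 WB@8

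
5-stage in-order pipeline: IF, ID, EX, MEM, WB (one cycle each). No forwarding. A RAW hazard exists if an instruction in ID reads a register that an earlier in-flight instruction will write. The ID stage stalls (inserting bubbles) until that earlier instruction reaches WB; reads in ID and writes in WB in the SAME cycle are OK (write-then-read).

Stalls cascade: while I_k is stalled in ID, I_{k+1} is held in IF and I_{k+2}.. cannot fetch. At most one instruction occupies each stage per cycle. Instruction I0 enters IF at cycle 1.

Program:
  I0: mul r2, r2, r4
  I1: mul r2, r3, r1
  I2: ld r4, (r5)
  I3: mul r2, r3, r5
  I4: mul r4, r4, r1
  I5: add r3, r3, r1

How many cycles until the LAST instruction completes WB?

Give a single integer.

I0 mul r2 <- r2,r4: IF@1 ID@2 stall=0 (-) EX@3 MEM@4 WB@5
I1 mul r2 <- r3,r1: IF@2 ID@3 stall=0 (-) EX@4 MEM@5 WB@6
I2 ld r4 <- r5: IF@3 ID@4 stall=0 (-) EX@5 MEM@6 WB@7
I3 mul r2 <- r3,r5: IF@4 ID@5 stall=0 (-) EX@6 MEM@7 WB@8
I4 mul r4 <- r4,r1: IF@5 ID@6 stall=1 (RAW on I2.r4 (WB@7)) EX@8 MEM@9 WB@10
I5 add r3 <- r3,r1: IF@6 ID@8 stall=0 (-) EX@9 MEM@10 WB@11

Answer: 11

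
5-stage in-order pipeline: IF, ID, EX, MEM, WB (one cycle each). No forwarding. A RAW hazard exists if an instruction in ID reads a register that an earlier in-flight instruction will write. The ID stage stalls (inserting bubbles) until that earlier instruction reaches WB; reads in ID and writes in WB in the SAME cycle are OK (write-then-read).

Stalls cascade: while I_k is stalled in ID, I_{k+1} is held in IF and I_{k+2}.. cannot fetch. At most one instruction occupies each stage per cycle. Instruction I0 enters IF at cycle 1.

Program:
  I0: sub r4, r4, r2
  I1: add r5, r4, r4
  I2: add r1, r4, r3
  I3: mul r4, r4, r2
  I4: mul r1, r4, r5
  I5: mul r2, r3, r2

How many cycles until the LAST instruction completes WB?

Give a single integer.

Answer: 14

Derivation:
I0 sub r4 <- r4,r2: IF@1 ID@2 stall=0 (-) EX@3 MEM@4 WB@5
I1 add r5 <- r4,r4: IF@2 ID@3 stall=2 (RAW on I0.r4 (WB@5)) EX@6 MEM@7 WB@8
I2 add r1 <- r4,r3: IF@3 ID@6 stall=0 (-) EX@7 MEM@8 WB@9
I3 mul r4 <- r4,r2: IF@6 ID@7 stall=0 (-) EX@8 MEM@9 WB@10
I4 mul r1 <- r4,r5: IF@7 ID@8 stall=2 (RAW on I3.r4 (WB@10)) EX@11 MEM@12 WB@13
I5 mul r2 <- r3,r2: IF@8 ID@11 stall=0 (-) EX@12 MEM@13 WB@14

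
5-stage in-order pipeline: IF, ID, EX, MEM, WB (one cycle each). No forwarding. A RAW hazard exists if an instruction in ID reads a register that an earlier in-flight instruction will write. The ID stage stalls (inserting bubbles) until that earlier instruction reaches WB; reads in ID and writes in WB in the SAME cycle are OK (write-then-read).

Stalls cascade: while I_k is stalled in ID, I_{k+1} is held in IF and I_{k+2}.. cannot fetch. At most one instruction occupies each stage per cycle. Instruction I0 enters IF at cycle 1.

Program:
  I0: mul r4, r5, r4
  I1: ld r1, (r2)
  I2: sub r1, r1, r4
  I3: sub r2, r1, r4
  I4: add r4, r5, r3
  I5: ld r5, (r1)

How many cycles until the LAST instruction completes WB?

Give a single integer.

I0 mul r4 <- r5,r4: IF@1 ID@2 stall=0 (-) EX@3 MEM@4 WB@5
I1 ld r1 <- r2: IF@2 ID@3 stall=0 (-) EX@4 MEM@5 WB@6
I2 sub r1 <- r1,r4: IF@3 ID@4 stall=2 (RAW on I1.r1 (WB@6)) EX@7 MEM@8 WB@9
I3 sub r2 <- r1,r4: IF@4 ID@7 stall=2 (RAW on I2.r1 (WB@9)) EX@10 MEM@11 WB@12
I4 add r4 <- r5,r3: IF@7 ID@10 stall=0 (-) EX@11 MEM@12 WB@13
I5 ld r5 <- r1: IF@10 ID@11 stall=0 (-) EX@12 MEM@13 WB@14

Answer: 14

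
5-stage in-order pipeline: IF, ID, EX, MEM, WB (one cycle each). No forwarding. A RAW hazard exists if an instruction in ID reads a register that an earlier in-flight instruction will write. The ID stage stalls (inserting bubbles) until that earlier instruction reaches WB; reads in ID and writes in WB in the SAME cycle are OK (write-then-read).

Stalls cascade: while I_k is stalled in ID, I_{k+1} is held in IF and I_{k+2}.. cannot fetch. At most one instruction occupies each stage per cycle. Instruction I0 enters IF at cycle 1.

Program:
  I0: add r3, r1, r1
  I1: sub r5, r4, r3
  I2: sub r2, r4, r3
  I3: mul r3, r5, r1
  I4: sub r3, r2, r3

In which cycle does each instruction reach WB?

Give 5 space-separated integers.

Answer: 5 8 9 11 14

Derivation:
I0 add r3 <- r1,r1: IF@1 ID@2 stall=0 (-) EX@3 MEM@4 WB@5
I1 sub r5 <- r4,r3: IF@2 ID@3 stall=2 (RAW on I0.r3 (WB@5)) EX@6 MEM@7 WB@8
I2 sub r2 <- r4,r3: IF@3 ID@6 stall=0 (-) EX@7 MEM@8 WB@9
I3 mul r3 <- r5,r1: IF@6 ID@7 stall=1 (RAW on I1.r5 (WB@8)) EX@9 MEM@10 WB@11
I4 sub r3 <- r2,r3: IF@7 ID@9 stall=2 (RAW on I3.r3 (WB@11)) EX@12 MEM@13 WB@14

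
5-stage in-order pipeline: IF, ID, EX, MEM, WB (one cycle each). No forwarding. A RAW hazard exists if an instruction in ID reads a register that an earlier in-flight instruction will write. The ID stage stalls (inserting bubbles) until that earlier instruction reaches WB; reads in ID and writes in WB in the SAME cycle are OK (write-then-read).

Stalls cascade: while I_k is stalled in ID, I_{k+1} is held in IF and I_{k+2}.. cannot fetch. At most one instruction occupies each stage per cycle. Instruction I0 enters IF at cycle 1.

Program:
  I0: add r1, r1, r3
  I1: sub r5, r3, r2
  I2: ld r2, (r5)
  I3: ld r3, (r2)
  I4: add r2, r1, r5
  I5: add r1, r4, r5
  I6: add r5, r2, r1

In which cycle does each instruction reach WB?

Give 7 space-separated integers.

Answer: 5 6 9 12 13 14 17

Derivation:
I0 add r1 <- r1,r3: IF@1 ID@2 stall=0 (-) EX@3 MEM@4 WB@5
I1 sub r5 <- r3,r2: IF@2 ID@3 stall=0 (-) EX@4 MEM@5 WB@6
I2 ld r2 <- r5: IF@3 ID@4 stall=2 (RAW on I1.r5 (WB@6)) EX@7 MEM@8 WB@9
I3 ld r3 <- r2: IF@4 ID@7 stall=2 (RAW on I2.r2 (WB@9)) EX@10 MEM@11 WB@12
I4 add r2 <- r1,r5: IF@7 ID@10 stall=0 (-) EX@11 MEM@12 WB@13
I5 add r1 <- r4,r5: IF@10 ID@11 stall=0 (-) EX@12 MEM@13 WB@14
I6 add r5 <- r2,r1: IF@11 ID@12 stall=2 (RAW on I5.r1 (WB@14)) EX@15 MEM@16 WB@17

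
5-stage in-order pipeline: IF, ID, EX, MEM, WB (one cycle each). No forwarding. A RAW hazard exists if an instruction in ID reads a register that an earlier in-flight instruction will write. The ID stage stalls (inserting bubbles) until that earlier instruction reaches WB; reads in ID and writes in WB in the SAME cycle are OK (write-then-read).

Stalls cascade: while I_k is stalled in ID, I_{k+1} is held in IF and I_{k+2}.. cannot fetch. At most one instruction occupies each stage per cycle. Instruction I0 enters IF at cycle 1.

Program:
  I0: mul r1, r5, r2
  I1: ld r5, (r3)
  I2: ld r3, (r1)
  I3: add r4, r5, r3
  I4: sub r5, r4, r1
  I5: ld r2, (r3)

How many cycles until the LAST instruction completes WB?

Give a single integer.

I0 mul r1 <- r5,r2: IF@1 ID@2 stall=0 (-) EX@3 MEM@4 WB@5
I1 ld r5 <- r3: IF@2 ID@3 stall=0 (-) EX@4 MEM@5 WB@6
I2 ld r3 <- r1: IF@3 ID@4 stall=1 (RAW on I0.r1 (WB@5)) EX@6 MEM@7 WB@8
I3 add r4 <- r5,r3: IF@4 ID@6 stall=2 (RAW on I2.r3 (WB@8)) EX@9 MEM@10 WB@11
I4 sub r5 <- r4,r1: IF@6 ID@9 stall=2 (RAW on I3.r4 (WB@11)) EX@12 MEM@13 WB@14
I5 ld r2 <- r3: IF@9 ID@12 stall=0 (-) EX@13 MEM@14 WB@15

Answer: 15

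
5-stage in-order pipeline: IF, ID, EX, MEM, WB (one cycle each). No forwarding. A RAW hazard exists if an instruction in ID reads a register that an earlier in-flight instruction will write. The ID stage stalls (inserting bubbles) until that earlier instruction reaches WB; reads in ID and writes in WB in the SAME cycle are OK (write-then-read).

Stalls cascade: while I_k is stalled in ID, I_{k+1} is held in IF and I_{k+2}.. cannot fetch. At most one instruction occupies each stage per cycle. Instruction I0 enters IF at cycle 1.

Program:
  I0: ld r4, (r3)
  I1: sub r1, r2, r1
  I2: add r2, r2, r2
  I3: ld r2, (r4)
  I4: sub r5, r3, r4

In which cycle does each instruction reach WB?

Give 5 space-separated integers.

Answer: 5 6 7 8 9

Derivation:
I0 ld r4 <- r3: IF@1 ID@2 stall=0 (-) EX@3 MEM@4 WB@5
I1 sub r1 <- r2,r1: IF@2 ID@3 stall=0 (-) EX@4 MEM@5 WB@6
I2 add r2 <- r2,r2: IF@3 ID@4 stall=0 (-) EX@5 MEM@6 WB@7
I3 ld r2 <- r4: IF@4 ID@5 stall=0 (-) EX@6 MEM@7 WB@8
I4 sub r5 <- r3,r4: IF@5 ID@6 stall=0 (-) EX@7 MEM@8 WB@9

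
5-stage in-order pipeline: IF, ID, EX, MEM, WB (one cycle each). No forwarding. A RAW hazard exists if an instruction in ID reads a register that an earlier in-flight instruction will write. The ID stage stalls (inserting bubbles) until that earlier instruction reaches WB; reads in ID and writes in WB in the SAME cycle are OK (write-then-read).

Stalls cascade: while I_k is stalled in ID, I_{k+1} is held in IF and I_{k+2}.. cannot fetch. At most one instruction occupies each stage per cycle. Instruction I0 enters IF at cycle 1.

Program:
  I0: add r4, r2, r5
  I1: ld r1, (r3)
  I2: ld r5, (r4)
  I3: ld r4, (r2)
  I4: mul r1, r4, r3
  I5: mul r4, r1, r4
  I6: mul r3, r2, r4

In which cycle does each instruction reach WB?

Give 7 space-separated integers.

I0 add r4 <- r2,r5: IF@1 ID@2 stall=0 (-) EX@3 MEM@4 WB@5
I1 ld r1 <- r3: IF@2 ID@3 stall=0 (-) EX@4 MEM@5 WB@6
I2 ld r5 <- r4: IF@3 ID@4 stall=1 (RAW on I0.r4 (WB@5)) EX@6 MEM@7 WB@8
I3 ld r4 <- r2: IF@4 ID@6 stall=0 (-) EX@7 MEM@8 WB@9
I4 mul r1 <- r4,r3: IF@6 ID@7 stall=2 (RAW on I3.r4 (WB@9)) EX@10 MEM@11 WB@12
I5 mul r4 <- r1,r4: IF@7 ID@10 stall=2 (RAW on I4.r1 (WB@12)) EX@13 MEM@14 WB@15
I6 mul r3 <- r2,r4: IF@10 ID@13 stall=2 (RAW on I5.r4 (WB@15)) EX@16 MEM@17 WB@18

Answer: 5 6 8 9 12 15 18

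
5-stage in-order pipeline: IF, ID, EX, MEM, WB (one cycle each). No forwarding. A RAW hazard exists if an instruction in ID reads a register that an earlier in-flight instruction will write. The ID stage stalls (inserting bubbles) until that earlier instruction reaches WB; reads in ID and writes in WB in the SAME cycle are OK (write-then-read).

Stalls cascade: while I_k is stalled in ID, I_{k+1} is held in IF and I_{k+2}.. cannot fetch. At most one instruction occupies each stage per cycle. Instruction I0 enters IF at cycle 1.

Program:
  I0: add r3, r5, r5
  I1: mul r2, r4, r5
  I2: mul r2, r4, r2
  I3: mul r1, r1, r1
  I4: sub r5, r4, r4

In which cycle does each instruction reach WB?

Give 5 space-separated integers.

I0 add r3 <- r5,r5: IF@1 ID@2 stall=0 (-) EX@3 MEM@4 WB@5
I1 mul r2 <- r4,r5: IF@2 ID@3 stall=0 (-) EX@4 MEM@5 WB@6
I2 mul r2 <- r4,r2: IF@3 ID@4 stall=2 (RAW on I1.r2 (WB@6)) EX@7 MEM@8 WB@9
I3 mul r1 <- r1,r1: IF@4 ID@7 stall=0 (-) EX@8 MEM@9 WB@10
I4 sub r5 <- r4,r4: IF@7 ID@8 stall=0 (-) EX@9 MEM@10 WB@11

Answer: 5 6 9 10 11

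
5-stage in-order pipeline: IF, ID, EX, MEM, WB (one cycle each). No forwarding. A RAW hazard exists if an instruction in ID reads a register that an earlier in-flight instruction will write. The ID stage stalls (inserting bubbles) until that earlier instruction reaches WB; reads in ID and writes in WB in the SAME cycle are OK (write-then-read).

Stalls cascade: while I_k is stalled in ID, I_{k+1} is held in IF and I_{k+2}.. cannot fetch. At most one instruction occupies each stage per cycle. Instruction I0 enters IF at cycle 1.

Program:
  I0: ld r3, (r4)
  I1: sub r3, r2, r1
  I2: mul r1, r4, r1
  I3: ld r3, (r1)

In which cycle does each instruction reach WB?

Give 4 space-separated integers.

I0 ld r3 <- r4: IF@1 ID@2 stall=0 (-) EX@3 MEM@4 WB@5
I1 sub r3 <- r2,r1: IF@2 ID@3 stall=0 (-) EX@4 MEM@5 WB@6
I2 mul r1 <- r4,r1: IF@3 ID@4 stall=0 (-) EX@5 MEM@6 WB@7
I3 ld r3 <- r1: IF@4 ID@5 stall=2 (RAW on I2.r1 (WB@7)) EX@8 MEM@9 WB@10

Answer: 5 6 7 10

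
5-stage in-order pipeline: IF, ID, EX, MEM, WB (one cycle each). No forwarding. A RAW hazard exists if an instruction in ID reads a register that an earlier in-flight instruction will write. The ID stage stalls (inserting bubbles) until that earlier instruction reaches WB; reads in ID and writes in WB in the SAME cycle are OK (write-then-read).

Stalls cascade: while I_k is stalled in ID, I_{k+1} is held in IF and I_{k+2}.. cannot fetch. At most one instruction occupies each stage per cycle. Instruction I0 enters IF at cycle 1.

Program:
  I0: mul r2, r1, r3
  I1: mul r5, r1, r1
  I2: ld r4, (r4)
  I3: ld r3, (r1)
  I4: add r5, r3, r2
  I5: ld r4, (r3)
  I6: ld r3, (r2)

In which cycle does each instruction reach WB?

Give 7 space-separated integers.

Answer: 5 6 7 8 11 12 13

Derivation:
I0 mul r2 <- r1,r3: IF@1 ID@2 stall=0 (-) EX@3 MEM@4 WB@5
I1 mul r5 <- r1,r1: IF@2 ID@3 stall=0 (-) EX@4 MEM@5 WB@6
I2 ld r4 <- r4: IF@3 ID@4 stall=0 (-) EX@5 MEM@6 WB@7
I3 ld r3 <- r1: IF@4 ID@5 stall=0 (-) EX@6 MEM@7 WB@8
I4 add r5 <- r3,r2: IF@5 ID@6 stall=2 (RAW on I3.r3 (WB@8)) EX@9 MEM@10 WB@11
I5 ld r4 <- r3: IF@6 ID@9 stall=0 (-) EX@10 MEM@11 WB@12
I6 ld r3 <- r2: IF@9 ID@10 stall=0 (-) EX@11 MEM@12 WB@13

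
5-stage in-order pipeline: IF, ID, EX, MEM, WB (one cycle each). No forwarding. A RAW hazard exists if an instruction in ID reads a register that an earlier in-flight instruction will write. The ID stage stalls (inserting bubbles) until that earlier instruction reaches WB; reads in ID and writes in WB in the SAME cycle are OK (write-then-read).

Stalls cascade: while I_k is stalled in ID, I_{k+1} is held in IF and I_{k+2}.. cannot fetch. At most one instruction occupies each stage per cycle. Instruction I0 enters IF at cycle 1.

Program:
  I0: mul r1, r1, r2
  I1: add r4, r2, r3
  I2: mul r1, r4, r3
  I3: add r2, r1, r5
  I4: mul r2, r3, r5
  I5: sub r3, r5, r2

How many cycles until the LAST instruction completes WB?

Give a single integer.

I0 mul r1 <- r1,r2: IF@1 ID@2 stall=0 (-) EX@3 MEM@4 WB@5
I1 add r4 <- r2,r3: IF@2 ID@3 stall=0 (-) EX@4 MEM@5 WB@6
I2 mul r1 <- r4,r3: IF@3 ID@4 stall=2 (RAW on I1.r4 (WB@6)) EX@7 MEM@8 WB@9
I3 add r2 <- r1,r5: IF@4 ID@7 stall=2 (RAW on I2.r1 (WB@9)) EX@10 MEM@11 WB@12
I4 mul r2 <- r3,r5: IF@7 ID@10 stall=0 (-) EX@11 MEM@12 WB@13
I5 sub r3 <- r5,r2: IF@10 ID@11 stall=2 (RAW on I4.r2 (WB@13)) EX@14 MEM@15 WB@16

Answer: 16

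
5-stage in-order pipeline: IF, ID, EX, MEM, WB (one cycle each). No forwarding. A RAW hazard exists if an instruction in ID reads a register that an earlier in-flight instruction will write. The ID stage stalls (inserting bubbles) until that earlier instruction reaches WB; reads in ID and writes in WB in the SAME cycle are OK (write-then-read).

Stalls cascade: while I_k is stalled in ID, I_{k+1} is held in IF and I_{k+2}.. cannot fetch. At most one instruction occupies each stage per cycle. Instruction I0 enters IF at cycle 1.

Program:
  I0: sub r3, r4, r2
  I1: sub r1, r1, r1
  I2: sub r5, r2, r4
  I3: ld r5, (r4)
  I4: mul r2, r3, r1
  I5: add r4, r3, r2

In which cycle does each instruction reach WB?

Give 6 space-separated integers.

Answer: 5 6 7 8 9 12

Derivation:
I0 sub r3 <- r4,r2: IF@1 ID@2 stall=0 (-) EX@3 MEM@4 WB@5
I1 sub r1 <- r1,r1: IF@2 ID@3 stall=0 (-) EX@4 MEM@5 WB@6
I2 sub r5 <- r2,r4: IF@3 ID@4 stall=0 (-) EX@5 MEM@6 WB@7
I3 ld r5 <- r4: IF@4 ID@5 stall=0 (-) EX@6 MEM@7 WB@8
I4 mul r2 <- r3,r1: IF@5 ID@6 stall=0 (-) EX@7 MEM@8 WB@9
I5 add r4 <- r3,r2: IF@6 ID@7 stall=2 (RAW on I4.r2 (WB@9)) EX@10 MEM@11 WB@12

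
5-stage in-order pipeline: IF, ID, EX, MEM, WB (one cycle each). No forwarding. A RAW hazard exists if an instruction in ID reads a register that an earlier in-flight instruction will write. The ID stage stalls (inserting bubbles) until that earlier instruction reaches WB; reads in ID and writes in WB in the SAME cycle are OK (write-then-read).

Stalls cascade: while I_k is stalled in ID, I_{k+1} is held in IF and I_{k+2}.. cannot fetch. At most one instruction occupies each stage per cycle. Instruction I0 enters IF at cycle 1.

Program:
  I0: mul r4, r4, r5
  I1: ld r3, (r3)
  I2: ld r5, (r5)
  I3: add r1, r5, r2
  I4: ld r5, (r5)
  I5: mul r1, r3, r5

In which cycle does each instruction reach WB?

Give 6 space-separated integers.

I0 mul r4 <- r4,r5: IF@1 ID@2 stall=0 (-) EX@3 MEM@4 WB@5
I1 ld r3 <- r3: IF@2 ID@3 stall=0 (-) EX@4 MEM@5 WB@6
I2 ld r5 <- r5: IF@3 ID@4 stall=0 (-) EX@5 MEM@6 WB@7
I3 add r1 <- r5,r2: IF@4 ID@5 stall=2 (RAW on I2.r5 (WB@7)) EX@8 MEM@9 WB@10
I4 ld r5 <- r5: IF@5 ID@8 stall=0 (-) EX@9 MEM@10 WB@11
I5 mul r1 <- r3,r5: IF@8 ID@9 stall=2 (RAW on I4.r5 (WB@11)) EX@12 MEM@13 WB@14

Answer: 5 6 7 10 11 14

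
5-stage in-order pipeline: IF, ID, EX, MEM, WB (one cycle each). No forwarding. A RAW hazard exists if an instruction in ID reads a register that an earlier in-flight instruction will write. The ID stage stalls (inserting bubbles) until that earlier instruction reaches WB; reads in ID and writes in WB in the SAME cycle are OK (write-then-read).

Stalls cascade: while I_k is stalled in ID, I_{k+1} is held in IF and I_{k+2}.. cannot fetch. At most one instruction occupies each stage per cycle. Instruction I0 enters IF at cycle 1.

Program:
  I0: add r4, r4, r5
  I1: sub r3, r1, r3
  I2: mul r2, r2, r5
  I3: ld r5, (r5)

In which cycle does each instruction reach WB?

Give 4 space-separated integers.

I0 add r4 <- r4,r5: IF@1 ID@2 stall=0 (-) EX@3 MEM@4 WB@5
I1 sub r3 <- r1,r3: IF@2 ID@3 stall=0 (-) EX@4 MEM@5 WB@6
I2 mul r2 <- r2,r5: IF@3 ID@4 stall=0 (-) EX@5 MEM@6 WB@7
I3 ld r5 <- r5: IF@4 ID@5 stall=0 (-) EX@6 MEM@7 WB@8

Answer: 5 6 7 8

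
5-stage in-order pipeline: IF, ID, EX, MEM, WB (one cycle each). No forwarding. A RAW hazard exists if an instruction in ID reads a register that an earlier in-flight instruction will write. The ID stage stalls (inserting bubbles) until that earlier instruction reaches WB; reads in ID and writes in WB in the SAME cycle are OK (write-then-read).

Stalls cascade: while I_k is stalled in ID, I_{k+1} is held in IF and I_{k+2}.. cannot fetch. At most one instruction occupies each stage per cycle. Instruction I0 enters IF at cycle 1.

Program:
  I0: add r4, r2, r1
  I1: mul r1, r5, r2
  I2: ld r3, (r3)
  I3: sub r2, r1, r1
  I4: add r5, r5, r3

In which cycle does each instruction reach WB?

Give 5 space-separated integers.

I0 add r4 <- r2,r1: IF@1 ID@2 stall=0 (-) EX@3 MEM@4 WB@5
I1 mul r1 <- r5,r2: IF@2 ID@3 stall=0 (-) EX@4 MEM@5 WB@6
I2 ld r3 <- r3: IF@3 ID@4 stall=0 (-) EX@5 MEM@6 WB@7
I3 sub r2 <- r1,r1: IF@4 ID@5 stall=1 (RAW on I1.r1 (WB@6)) EX@7 MEM@8 WB@9
I4 add r5 <- r5,r3: IF@5 ID@7 stall=0 (-) EX@8 MEM@9 WB@10

Answer: 5 6 7 9 10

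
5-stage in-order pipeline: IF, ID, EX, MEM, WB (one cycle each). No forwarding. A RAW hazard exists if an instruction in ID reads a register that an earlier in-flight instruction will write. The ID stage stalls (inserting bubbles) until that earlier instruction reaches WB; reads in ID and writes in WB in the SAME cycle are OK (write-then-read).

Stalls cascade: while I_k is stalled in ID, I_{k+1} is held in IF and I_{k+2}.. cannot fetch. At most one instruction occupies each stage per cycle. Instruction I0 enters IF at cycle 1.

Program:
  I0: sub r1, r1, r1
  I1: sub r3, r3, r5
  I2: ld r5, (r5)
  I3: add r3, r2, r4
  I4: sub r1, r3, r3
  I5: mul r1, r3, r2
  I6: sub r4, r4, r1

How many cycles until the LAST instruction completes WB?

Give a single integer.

I0 sub r1 <- r1,r1: IF@1 ID@2 stall=0 (-) EX@3 MEM@4 WB@5
I1 sub r3 <- r3,r5: IF@2 ID@3 stall=0 (-) EX@4 MEM@5 WB@6
I2 ld r5 <- r5: IF@3 ID@4 stall=0 (-) EX@5 MEM@6 WB@7
I3 add r3 <- r2,r4: IF@4 ID@5 stall=0 (-) EX@6 MEM@7 WB@8
I4 sub r1 <- r3,r3: IF@5 ID@6 stall=2 (RAW on I3.r3 (WB@8)) EX@9 MEM@10 WB@11
I5 mul r1 <- r3,r2: IF@6 ID@9 stall=0 (-) EX@10 MEM@11 WB@12
I6 sub r4 <- r4,r1: IF@9 ID@10 stall=2 (RAW on I5.r1 (WB@12)) EX@13 MEM@14 WB@15

Answer: 15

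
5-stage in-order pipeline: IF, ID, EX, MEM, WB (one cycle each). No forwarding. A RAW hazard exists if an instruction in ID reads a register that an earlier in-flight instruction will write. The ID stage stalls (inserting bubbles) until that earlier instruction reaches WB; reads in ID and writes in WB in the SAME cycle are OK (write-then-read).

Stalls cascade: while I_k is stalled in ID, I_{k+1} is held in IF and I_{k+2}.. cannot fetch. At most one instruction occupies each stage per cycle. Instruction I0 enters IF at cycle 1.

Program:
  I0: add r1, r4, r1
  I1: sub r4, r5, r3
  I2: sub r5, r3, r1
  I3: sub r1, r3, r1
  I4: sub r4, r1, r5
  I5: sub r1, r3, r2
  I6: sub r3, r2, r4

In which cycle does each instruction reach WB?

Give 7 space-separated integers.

Answer: 5 6 8 9 12 13 15

Derivation:
I0 add r1 <- r4,r1: IF@1 ID@2 stall=0 (-) EX@3 MEM@4 WB@5
I1 sub r4 <- r5,r3: IF@2 ID@3 stall=0 (-) EX@4 MEM@5 WB@6
I2 sub r5 <- r3,r1: IF@3 ID@4 stall=1 (RAW on I0.r1 (WB@5)) EX@6 MEM@7 WB@8
I3 sub r1 <- r3,r1: IF@4 ID@6 stall=0 (-) EX@7 MEM@8 WB@9
I4 sub r4 <- r1,r5: IF@6 ID@7 stall=2 (RAW on I3.r1 (WB@9)) EX@10 MEM@11 WB@12
I5 sub r1 <- r3,r2: IF@7 ID@10 stall=0 (-) EX@11 MEM@12 WB@13
I6 sub r3 <- r2,r4: IF@10 ID@11 stall=1 (RAW on I4.r4 (WB@12)) EX@13 MEM@14 WB@15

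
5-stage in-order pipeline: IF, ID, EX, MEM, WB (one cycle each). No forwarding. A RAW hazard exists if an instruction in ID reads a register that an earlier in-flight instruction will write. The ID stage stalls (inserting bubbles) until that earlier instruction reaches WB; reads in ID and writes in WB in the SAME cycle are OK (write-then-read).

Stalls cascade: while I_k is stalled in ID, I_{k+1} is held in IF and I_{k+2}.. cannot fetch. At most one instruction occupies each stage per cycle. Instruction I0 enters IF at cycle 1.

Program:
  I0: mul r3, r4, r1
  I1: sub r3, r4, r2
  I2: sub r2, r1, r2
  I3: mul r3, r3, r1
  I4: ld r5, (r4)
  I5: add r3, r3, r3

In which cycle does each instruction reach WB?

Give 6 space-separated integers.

I0 mul r3 <- r4,r1: IF@1 ID@2 stall=0 (-) EX@3 MEM@4 WB@5
I1 sub r3 <- r4,r2: IF@2 ID@3 stall=0 (-) EX@4 MEM@5 WB@6
I2 sub r2 <- r1,r2: IF@3 ID@4 stall=0 (-) EX@5 MEM@6 WB@7
I3 mul r3 <- r3,r1: IF@4 ID@5 stall=1 (RAW on I1.r3 (WB@6)) EX@7 MEM@8 WB@9
I4 ld r5 <- r4: IF@5 ID@7 stall=0 (-) EX@8 MEM@9 WB@10
I5 add r3 <- r3,r3: IF@7 ID@8 stall=1 (RAW on I3.r3 (WB@9)) EX@10 MEM@11 WB@12

Answer: 5 6 7 9 10 12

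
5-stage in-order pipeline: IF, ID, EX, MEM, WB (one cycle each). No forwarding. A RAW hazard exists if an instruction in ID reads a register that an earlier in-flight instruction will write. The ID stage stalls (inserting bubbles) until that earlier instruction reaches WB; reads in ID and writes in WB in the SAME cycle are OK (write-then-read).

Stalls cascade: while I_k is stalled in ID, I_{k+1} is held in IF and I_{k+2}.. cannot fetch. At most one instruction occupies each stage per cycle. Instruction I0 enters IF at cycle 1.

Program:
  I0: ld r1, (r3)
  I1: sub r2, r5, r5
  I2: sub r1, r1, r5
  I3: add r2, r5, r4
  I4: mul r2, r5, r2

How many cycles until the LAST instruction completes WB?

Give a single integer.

I0 ld r1 <- r3: IF@1 ID@2 stall=0 (-) EX@3 MEM@4 WB@5
I1 sub r2 <- r5,r5: IF@2 ID@3 stall=0 (-) EX@4 MEM@5 WB@6
I2 sub r1 <- r1,r5: IF@3 ID@4 stall=1 (RAW on I0.r1 (WB@5)) EX@6 MEM@7 WB@8
I3 add r2 <- r5,r4: IF@4 ID@6 stall=0 (-) EX@7 MEM@8 WB@9
I4 mul r2 <- r5,r2: IF@6 ID@7 stall=2 (RAW on I3.r2 (WB@9)) EX@10 MEM@11 WB@12

Answer: 12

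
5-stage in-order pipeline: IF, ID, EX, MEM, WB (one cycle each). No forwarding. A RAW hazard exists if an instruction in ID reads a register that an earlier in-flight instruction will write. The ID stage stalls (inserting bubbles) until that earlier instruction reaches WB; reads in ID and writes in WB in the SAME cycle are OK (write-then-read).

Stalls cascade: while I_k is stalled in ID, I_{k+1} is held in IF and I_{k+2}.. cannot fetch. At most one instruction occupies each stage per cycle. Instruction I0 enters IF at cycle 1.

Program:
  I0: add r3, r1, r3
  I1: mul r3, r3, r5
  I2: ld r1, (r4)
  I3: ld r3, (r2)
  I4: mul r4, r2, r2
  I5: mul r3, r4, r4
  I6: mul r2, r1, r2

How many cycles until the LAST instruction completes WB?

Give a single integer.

Answer: 15

Derivation:
I0 add r3 <- r1,r3: IF@1 ID@2 stall=0 (-) EX@3 MEM@4 WB@5
I1 mul r3 <- r3,r5: IF@2 ID@3 stall=2 (RAW on I0.r3 (WB@5)) EX@6 MEM@7 WB@8
I2 ld r1 <- r4: IF@3 ID@6 stall=0 (-) EX@7 MEM@8 WB@9
I3 ld r3 <- r2: IF@6 ID@7 stall=0 (-) EX@8 MEM@9 WB@10
I4 mul r4 <- r2,r2: IF@7 ID@8 stall=0 (-) EX@9 MEM@10 WB@11
I5 mul r3 <- r4,r4: IF@8 ID@9 stall=2 (RAW on I4.r4 (WB@11)) EX@12 MEM@13 WB@14
I6 mul r2 <- r1,r2: IF@9 ID@12 stall=0 (-) EX@13 MEM@14 WB@15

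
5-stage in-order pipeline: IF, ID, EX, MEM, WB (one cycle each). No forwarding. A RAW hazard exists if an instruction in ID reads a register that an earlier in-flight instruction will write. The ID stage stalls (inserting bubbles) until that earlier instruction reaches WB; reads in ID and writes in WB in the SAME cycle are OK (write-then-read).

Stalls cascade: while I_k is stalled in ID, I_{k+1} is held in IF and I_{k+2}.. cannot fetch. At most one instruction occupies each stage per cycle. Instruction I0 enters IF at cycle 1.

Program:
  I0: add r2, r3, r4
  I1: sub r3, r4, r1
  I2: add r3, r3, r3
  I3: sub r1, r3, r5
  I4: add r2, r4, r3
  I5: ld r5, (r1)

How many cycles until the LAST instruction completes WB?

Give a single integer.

I0 add r2 <- r3,r4: IF@1 ID@2 stall=0 (-) EX@3 MEM@4 WB@5
I1 sub r3 <- r4,r1: IF@2 ID@3 stall=0 (-) EX@4 MEM@5 WB@6
I2 add r3 <- r3,r3: IF@3 ID@4 stall=2 (RAW on I1.r3 (WB@6)) EX@7 MEM@8 WB@9
I3 sub r1 <- r3,r5: IF@4 ID@7 stall=2 (RAW on I2.r3 (WB@9)) EX@10 MEM@11 WB@12
I4 add r2 <- r4,r3: IF@7 ID@10 stall=0 (-) EX@11 MEM@12 WB@13
I5 ld r5 <- r1: IF@10 ID@11 stall=1 (RAW on I3.r1 (WB@12)) EX@13 MEM@14 WB@15

Answer: 15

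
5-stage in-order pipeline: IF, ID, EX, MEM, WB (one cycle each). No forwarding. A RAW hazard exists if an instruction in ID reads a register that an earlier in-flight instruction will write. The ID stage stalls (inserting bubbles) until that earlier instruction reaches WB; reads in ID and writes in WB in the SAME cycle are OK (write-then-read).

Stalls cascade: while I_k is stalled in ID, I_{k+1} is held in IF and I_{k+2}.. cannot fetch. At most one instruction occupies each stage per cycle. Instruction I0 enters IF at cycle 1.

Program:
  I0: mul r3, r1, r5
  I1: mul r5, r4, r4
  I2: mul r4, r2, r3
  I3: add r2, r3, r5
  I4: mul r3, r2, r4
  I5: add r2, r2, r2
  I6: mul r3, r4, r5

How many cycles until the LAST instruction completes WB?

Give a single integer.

I0 mul r3 <- r1,r5: IF@1 ID@2 stall=0 (-) EX@3 MEM@4 WB@5
I1 mul r5 <- r4,r4: IF@2 ID@3 stall=0 (-) EX@4 MEM@5 WB@6
I2 mul r4 <- r2,r3: IF@3 ID@4 stall=1 (RAW on I0.r3 (WB@5)) EX@6 MEM@7 WB@8
I3 add r2 <- r3,r5: IF@4 ID@6 stall=0 (-) EX@7 MEM@8 WB@9
I4 mul r3 <- r2,r4: IF@6 ID@7 stall=2 (RAW on I3.r2 (WB@9)) EX@10 MEM@11 WB@12
I5 add r2 <- r2,r2: IF@7 ID@10 stall=0 (-) EX@11 MEM@12 WB@13
I6 mul r3 <- r4,r5: IF@10 ID@11 stall=0 (-) EX@12 MEM@13 WB@14

Answer: 14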